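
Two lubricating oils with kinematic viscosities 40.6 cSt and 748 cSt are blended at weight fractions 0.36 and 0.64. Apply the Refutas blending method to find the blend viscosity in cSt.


Refutas method: VBN_i = 14.534*ln(ln(visc_i + 0.8)) + 10.975, blended linearly by mass fraction; since VBN is linear in VBI_i = ln(ln(visc_i + 0.8)) and the fractions sum to 1, blend VBI directly: visc = exp(exp(VBI_blend)) - 0.8
VBI_1 = ln(ln(40.6 + 0.8)) = 1.31461
VBI_2 = ln(ln(748 + 0.8)) = 1.88986
VBI_blend = 0.36 * 1.31461 + 0.64 * 1.88986 = 1.68277
visc_blend = exp(exp(1.68277)) - 0.8 = 216.3

216.3 cSt


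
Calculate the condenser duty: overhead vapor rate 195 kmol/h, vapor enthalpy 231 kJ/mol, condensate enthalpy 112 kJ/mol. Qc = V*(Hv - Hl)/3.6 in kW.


Qc = 195 * (231 - 112) / 3.6 = 195 * 119 / 3.6 = 6446

6446 kW


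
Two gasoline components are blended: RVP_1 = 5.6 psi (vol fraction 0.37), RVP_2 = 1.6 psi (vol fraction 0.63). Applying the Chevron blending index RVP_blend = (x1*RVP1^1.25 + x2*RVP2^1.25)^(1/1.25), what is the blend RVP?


Chevron index: RVP_blend = (sum xi*RVPi^1.25)^(1/1.25)
RVP^1.25 terms: 0.37 * 5.6^1.25 + 0.63 * 1.6^1.25 = 4.32108
RVP_blend = 4.32108^(1/1.25) = 3.225

3.225 psi


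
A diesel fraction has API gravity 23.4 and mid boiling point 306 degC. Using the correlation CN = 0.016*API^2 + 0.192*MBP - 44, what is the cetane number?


CN = 0.016 * 23.4^2 + 0.192 * 306 - 44
CN = 8.76096 + 58.752 - 44 = 23.51296

23.51296


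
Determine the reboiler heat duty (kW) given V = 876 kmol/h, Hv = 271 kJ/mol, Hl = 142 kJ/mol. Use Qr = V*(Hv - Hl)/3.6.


Qr = 876 * (271 - 142) / 3.6 = 876 * 129 / 3.6 = 31390

31390 kW


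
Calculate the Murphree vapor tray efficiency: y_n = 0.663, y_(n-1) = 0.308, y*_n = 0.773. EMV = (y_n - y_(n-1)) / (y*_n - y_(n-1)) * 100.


Murphree vapor efficiency: EMV = (y_n - y_(n-1)) / (y*_n - y_(n-1)) * 100
EMV = (0.663 - 0.308) / (0.773 - 0.308) * 100 = 0.355 / 0.465 * 100 = 76.34

76.34 %


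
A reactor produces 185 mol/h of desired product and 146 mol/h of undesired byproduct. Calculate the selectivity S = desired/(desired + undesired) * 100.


Selectivity = desired / (desired + undesired) * 100
Total products = 185 + 146 = 331 mol/h
S = 185 / 331 * 100
= 0.5589 * 100
= 55.89 %

55.89 %


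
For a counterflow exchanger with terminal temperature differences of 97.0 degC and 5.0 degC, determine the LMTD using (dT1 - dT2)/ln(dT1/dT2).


LMTD = (dT1 - dT2) / ln(dT1/dT2)
= (97.0 - 5.0) / ln(97.0 / 5.0) = 92 / 2.96527 = 31.03

31.03 degC


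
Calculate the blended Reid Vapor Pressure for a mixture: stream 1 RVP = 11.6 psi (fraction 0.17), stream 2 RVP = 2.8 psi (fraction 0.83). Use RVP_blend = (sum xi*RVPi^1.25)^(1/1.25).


Chevron index: RVP_blend = (sum xi*RVPi^1.25)^(1/1.25)
RVP^1.25 terms: 0.17 * 11.6^1.25 + 0.83 * 2.8^1.25 = 6.64558
RVP_blend = 6.64558^(1/1.25) = 4.550

4.550 psi


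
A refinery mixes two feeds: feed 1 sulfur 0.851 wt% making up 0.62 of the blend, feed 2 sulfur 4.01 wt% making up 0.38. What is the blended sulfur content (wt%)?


Linear sulfur blending: S_blend = x1*S1 + x2*S2
Contribution 1: 0.62 * 0.851 = 0.52762 wt%
Contribution 2: 0.38 * 4.01 = 1.5238 wt%
S_blend = 0.52762 + 1.5238 = 2.05142

2.05142 wt%


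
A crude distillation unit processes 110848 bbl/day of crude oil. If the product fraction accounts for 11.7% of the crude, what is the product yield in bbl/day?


Crude throughput = 110848 bbl/day
Fraction yield = 11.7%
yield = throughput * fraction / 100
yield = 110848 * 11.7 / 100 = 12969.216

12969.216 bbl/day


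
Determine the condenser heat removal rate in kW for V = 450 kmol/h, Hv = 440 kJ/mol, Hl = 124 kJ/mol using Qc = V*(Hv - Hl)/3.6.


Qc = 450 * (440 - 124) / 3.6 = 450 * 316 / 3.6 = 39500

39500 kW


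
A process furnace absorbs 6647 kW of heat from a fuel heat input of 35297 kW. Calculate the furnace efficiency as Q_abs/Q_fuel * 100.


Furnace efficiency = Q_absorbed / Q_fuel * 100
= 6647 / 35297 * 100 = 18.83

18.83 %


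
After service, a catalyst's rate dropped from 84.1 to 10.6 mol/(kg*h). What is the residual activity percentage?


Activity (%) = (rate_used / rate_fresh) * 100
rate_used = 10.6, rate_fresh = 84.1
= (10.6 / 84.1) * 100
= 0.1260 * 100 = 12.60

12.60 %


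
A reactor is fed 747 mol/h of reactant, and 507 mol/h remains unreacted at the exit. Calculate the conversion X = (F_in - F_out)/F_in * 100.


X = (F_in - F_out) / F_in * 100
Moles reacted = 747 - 507 = 240
X = 240 / 747 * 100
= 0.3213 * 100
= 32.13 %

32.13 %


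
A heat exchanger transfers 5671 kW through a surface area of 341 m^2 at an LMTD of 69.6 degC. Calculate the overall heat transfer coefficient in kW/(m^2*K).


From Q = U*A*LMTD, U = Q / (A * LMTD)
U = 5671 / (341 * 69.6) = 5671 / 23733.6 = 0.2389

0.2389 kW/(m^2*K)


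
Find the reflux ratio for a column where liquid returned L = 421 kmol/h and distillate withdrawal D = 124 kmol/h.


Reflux ratio definition: R = L / D (liquid returned / distillate withdrawn)
L = 421 kmol/h, D = 124 kmol/h
R = 421 / 124 = 3.395

3.395


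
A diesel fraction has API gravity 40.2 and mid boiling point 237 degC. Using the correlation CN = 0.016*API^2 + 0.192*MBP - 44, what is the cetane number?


CN = 0.016 * 40.2^2 + 0.192 * 237 - 44
CN = 25.85664 + 45.504 - 44 = 27.36064

27.36064


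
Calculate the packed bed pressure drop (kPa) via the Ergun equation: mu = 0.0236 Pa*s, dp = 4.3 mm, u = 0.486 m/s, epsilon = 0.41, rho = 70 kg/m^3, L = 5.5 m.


dp = 4.3 mm = 0.0043 m
Viscous term = 150*0.0236*0.486*(1-0.41)^2 / (0.0043^2*0.41^3) = 469954
Inertial term = 1.75*70*0.486^2*(1-0.41) / (0.0043*0.41^3) = 57602.4
dP/L = 469954 + 57602.4 = 527556 Pa/m
dP = 527556 * 5.5 / 1000 = 2902 kPa

2902 kPa


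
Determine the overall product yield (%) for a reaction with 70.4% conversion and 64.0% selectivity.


Overall yield = conversion (%) * selectivity (%) / 100
Conversion = 70.4%, Selectivity = 64.0%
Y = 70.4 * 64.0 / 100
= 45.056 %

45.056 %


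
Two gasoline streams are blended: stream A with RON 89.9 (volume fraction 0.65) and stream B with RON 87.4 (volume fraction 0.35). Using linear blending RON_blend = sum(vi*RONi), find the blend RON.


Linear blending: RON_blend = sum(vi * RONi)
Contribution 1: 0.65 * 89.9 = 58.435
Contribution 2: 0.35 * 87.4 = 30.59
RON_blend = 58.435 + 30.59 = 89.025

89.025


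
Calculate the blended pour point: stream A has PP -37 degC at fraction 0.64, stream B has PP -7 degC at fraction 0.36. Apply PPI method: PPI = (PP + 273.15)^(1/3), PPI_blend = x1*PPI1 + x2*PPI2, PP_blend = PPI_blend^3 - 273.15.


PPI_1 = (-37 + 273.15)^(1/3) = 6.181056
PPI_2 = (-7 + 273.15)^(1/3) = 6.432436
PPI_blend = 0.64 * 6.181056 + 0.36 * 6.432436 = 6.271553
PP_blend = 6.271553^3 - 273.15 = 246.6751 - 273.15 = -26.47

-26.47 degC


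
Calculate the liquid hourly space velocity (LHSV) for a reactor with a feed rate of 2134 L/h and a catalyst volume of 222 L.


LHSV = volumetric feed rate / catalyst volume
= 2134 L/h / 222 L
= 9.613 h^-1

9.613 h^-1


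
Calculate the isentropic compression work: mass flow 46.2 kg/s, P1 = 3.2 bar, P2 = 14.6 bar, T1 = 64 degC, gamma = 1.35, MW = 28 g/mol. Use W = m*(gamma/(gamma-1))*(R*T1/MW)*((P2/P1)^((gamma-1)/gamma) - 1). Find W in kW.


Isentropic work: W = m*(gamma/(gamma-1))*(R*T1/MW)*((P2/P1)^((gamma-1)/gamma) - 1)
T1 = 64 + 273.15 = 337.15 K
Pressure ratio = 14.6 / 3.2 = 4.5625
Exponent = (1.35 - 1)/1.35 = 0.259259
(P2/P1)^exp - 1 = 4.5625^0.259259 - 1 = 0.482191
W = 46.2 * 1.35 / 0.35 * 8.314 * 337.15 / 28 * 0.482191 = 8602

8602 kW


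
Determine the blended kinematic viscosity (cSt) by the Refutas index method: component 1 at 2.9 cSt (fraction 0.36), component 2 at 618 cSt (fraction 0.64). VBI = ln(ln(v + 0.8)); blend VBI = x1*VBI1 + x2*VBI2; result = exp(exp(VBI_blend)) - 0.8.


Refutas method: VBN_i = 14.534*ln(ln(visc_i + 0.8)) + 10.975, blended linearly by mass fraction; since VBN is linear in VBI_i = ln(ln(visc_i + 0.8)) and the fractions sum to 1, blend VBI directly: visc = exp(exp(VBI_blend)) - 0.8
VBI_1 = ln(ln(2.9 + 0.8)) = 0.268754
VBI_2 = ln(ln(618 + 0.8)) = 1.86063
VBI_blend = 0.36 * 0.268754 + 0.64 * 1.86063 = 1.28755
visc_blend = exp(exp(1.28755)) - 0.8 = 36.68

36.68 cSt


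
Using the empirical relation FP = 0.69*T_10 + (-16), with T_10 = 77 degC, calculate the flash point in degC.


FP = 0.69 * 77 + (-16) = 37.13

37.13 degC


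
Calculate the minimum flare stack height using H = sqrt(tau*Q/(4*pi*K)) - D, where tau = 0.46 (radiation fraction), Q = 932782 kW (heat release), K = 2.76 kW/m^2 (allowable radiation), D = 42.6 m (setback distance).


tau*Q/(4*pi*K) = 0.46 * 932782 / (4 * pi * 2.76) = 12371.4
sqrt(12371.4) = 111.227
H = 111.227 - 42.6 = 68.63

68.63 m


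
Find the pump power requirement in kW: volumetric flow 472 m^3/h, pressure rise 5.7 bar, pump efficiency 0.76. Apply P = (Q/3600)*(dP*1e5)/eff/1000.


Q = 472 / 3600 = 0.131111 m^3/s
P = 0.131111 * (5.7 * 1e5) / 0.76 / 1000 = 98.33

98.33 kW


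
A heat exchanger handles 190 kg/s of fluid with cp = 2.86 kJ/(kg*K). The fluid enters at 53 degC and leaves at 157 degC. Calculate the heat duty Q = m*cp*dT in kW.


Q = m_dot * cp * delta_T
delta_T = 157 - 53 = 104 K
Q = 190 * 2.86 * 104
= 543.4 * 104
= 56513.6 kW

56513.6 kW


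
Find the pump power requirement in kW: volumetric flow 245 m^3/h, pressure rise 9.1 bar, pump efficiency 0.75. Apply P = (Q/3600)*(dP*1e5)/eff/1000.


Q = 245 / 3600 = 0.0680556 m^3/s
P = 0.0680556 * (9.1 * 1e5) / 0.75 / 1000 = 82.57

82.57 kW


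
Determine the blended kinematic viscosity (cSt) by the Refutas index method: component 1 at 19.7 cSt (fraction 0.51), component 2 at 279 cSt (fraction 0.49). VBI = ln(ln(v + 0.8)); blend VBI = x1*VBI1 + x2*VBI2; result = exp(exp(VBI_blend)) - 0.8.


Refutas method: VBN_i = 14.534*ln(ln(visc_i + 0.8)) + 10.975, blended linearly by mass fraction; since VBN is linear in VBI_i = ln(ln(visc_i + 0.8)) and the fractions sum to 1, blend VBI directly: visc = exp(exp(VBI_blend)) - 0.8
VBI_1 = ln(ln(19.7 + 0.8)) = 1.1054
VBI_2 = ln(ln(279 + 0.8)) = 1.72883
VBI_blend = 0.51 * 1.1054 + 0.49 * 1.72883 = 1.41088
visc_blend = exp(exp(1.41088)) - 0.8 = 59.51

59.51 cSt


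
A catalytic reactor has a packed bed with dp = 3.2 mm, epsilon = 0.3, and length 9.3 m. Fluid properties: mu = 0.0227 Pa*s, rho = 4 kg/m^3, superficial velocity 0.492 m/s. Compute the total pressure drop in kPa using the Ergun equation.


dp = 3.2 mm = 0.0032 m
Viscous term = 150*0.0227*0.492*(1-0.3)^2 / (0.0032^2*0.3^3) = 2969030
Inertial term = 1.75*4*0.492^2*(1-0.3) / (0.0032*0.3^3) = 13728.2
dP/L = 2969030 + 13728.2 = 2982760 Pa/m
dP = 2982760 * 9.3 / 1000 = 27740 kPa

27740 kPa


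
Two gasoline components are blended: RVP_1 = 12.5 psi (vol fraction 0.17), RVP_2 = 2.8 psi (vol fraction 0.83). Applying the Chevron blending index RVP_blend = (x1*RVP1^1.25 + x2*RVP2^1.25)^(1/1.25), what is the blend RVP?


Chevron index: RVP_blend = (sum xi*RVPi^1.25)^(1/1.25)
RVP^1.25 terms: 0.17 * 12.5^1.25 + 0.83 * 2.8^1.25 = 7.00189
RVP_blend = 7.00189^(1/1.25) = 4.744

4.744 psi


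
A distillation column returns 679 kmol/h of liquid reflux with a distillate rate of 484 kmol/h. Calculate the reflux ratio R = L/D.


Reflux ratio definition: R = L / D (liquid returned / distillate withdrawn)
L = 679 kmol/h, D = 484 kmol/h
R = 679 / 484 = 1.403

1.403


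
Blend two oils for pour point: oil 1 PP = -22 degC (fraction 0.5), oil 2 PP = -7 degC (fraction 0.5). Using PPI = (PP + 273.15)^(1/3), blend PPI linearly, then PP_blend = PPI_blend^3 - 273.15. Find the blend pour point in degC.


PPI_1 = (-22 + 273.15)^(1/3) = 6.30925
PPI_2 = (-7 + 273.15)^(1/3) = 6.432436
PPI_blend = 0.5 * 6.30925 + 0.5 * 6.432436 = 6.370843
PP_blend = 6.370843^3 - 273.15 = 258.5775 - 273.15 = -14.57

-14.57 degC


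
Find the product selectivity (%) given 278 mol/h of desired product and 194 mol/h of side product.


Selectivity = desired / (desired + undesired) * 100
Total products = 278 + 194 = 472 mol/h
S = 278 / 472 * 100
= 0.5890 * 100
= 58.90 %

58.90 %


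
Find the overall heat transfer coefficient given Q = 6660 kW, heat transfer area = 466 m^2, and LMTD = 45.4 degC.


From Q = U*A*LMTD, U = Q / (A * LMTD)
U = 6660 / (466 * 45.4) = 6660 / 21156.4 = 0.3148

0.3148 kW/(m^2*K)


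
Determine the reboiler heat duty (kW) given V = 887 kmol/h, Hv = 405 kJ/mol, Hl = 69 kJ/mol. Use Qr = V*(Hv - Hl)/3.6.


Qr = 887 * (405 - 69) / 3.6 = 887 * 336 / 3.6 = 82790

82790 kW


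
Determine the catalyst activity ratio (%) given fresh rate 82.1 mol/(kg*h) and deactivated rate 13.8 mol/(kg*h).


Activity (%) = (rate_used / rate_fresh) * 100
rate_used = 13.8, rate_fresh = 82.1
= (13.8 / 82.1) * 100
= 0.1681 * 100 = 16.81

16.81 %


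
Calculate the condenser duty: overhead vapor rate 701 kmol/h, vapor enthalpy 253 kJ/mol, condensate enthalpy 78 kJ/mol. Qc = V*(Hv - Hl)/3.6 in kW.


Qc = 701 * (253 - 78) / 3.6 = 701 * 175 / 3.6 = 34080

34080 kW


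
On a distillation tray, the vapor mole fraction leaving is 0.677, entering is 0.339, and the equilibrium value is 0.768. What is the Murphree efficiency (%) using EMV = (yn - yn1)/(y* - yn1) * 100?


Murphree vapor efficiency: EMV = (y_n - y_(n-1)) / (y*_n - y_(n-1)) * 100
EMV = (0.677 - 0.339) / (0.768 - 0.339) * 100 = 0.338 / 0.429 * 100 = 78.79

78.79 %


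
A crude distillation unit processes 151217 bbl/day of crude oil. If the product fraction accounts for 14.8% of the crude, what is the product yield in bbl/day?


Crude throughput = 151217 bbl/day
Fraction yield = 14.8%
yield = throughput * fraction / 100
yield = 151217 * 14.8 / 100 = 22380.116

22380.116 bbl/day


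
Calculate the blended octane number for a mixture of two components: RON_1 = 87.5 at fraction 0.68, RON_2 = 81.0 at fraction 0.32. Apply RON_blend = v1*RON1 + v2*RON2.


Linear blending: RON_blend = sum(vi * RONi)
Contribution 1: 0.68 * 87.5 = 59.5
Contribution 2: 0.32 * 81.0 = 25.92
RON_blend = 59.5 + 25.92 = 85.42

85.42


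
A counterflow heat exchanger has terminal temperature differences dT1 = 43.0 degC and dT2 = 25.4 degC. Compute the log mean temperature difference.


LMTD = (dT1 - dT2) / ln(dT1/dT2)
= (43.0 - 25.4) / ln(43.0 / 25.4) = 17.6 / 0.526451 = 33.43

33.43 degC


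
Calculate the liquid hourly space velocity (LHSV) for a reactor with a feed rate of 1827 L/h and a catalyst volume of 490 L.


LHSV = volumetric feed rate / catalyst volume
= 1827 L/h / 490 L
= 3.729 h^-1

3.729 h^-1


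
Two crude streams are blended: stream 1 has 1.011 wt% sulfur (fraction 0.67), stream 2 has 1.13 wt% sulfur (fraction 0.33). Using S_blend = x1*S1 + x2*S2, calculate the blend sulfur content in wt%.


Linear sulfur blending: S_blend = x1*S1 + x2*S2
Contribution 1: 0.67 * 1.011 = 0.67737 wt%
Contribution 2: 0.33 * 1.13 = 0.3729 wt%
S_blend = 0.67737 + 0.3729 = 1.05027

1.05027 wt%


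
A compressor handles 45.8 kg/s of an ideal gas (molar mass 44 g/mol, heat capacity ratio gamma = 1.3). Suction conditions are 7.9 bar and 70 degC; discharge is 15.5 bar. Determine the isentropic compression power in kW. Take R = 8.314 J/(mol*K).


Isentropic work: W = m*(gamma/(gamma-1))*(R*T1/MW)*((P2/P1)^((gamma-1)/gamma) - 1)
T1 = 70 + 273.15 = 343.15 K
Pressure ratio = 15.5 / 7.9 = 1.96203
Exponent = (1.3 - 1)/1.3 = 0.230769
(P2/P1)^exp - 1 = 1.96203^0.230769 - 1 = 0.168281
W = 45.8 * 1.3 / 0.3 * 8.314 * 343.15 / 44 * 0.168281 = 2166

2166 kW


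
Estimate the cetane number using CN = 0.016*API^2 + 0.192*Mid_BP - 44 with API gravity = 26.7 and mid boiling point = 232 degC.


CN = 0.016 * 26.7^2 + 0.192 * 232 - 44
CN = 11.40624 + 44.544 - 44 = 11.95024

11.95024


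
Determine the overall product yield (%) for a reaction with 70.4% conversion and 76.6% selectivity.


Overall yield = conversion (%) * selectivity (%) / 100
Conversion = 70.4%, Selectivity = 76.6%
Y = 70.4 * 76.6 / 100
= 53.9264 %

53.9264 %


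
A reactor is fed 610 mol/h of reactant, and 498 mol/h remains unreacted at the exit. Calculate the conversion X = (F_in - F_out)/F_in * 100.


X = (F_in - F_out) / F_in * 100
Moles reacted = 610 - 498 = 112
X = 112 / 610 * 100
= 0.1836 * 100
= 18.36 %

18.36 %


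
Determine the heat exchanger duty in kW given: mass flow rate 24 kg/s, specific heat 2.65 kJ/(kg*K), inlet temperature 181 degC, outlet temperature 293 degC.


Q = m_dot * cp * delta_T
delta_T = 293 - 181 = 112 K
Q = 24 * 2.65 * 112
= 63.6 * 112
= 7123.2 kW

7123.2 kW


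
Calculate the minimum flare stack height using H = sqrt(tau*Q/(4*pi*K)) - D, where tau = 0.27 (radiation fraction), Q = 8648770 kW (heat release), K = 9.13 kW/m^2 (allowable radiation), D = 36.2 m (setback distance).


tau*Q/(4*pi*K) = 0.27 * 8648770 / (4 * pi * 9.13) = 20353.4
sqrt(20353.4) = 142.665
H = 142.665 - 36.2 = 106.5

106.5 m


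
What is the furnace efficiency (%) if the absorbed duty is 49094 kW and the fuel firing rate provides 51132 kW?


Furnace efficiency = Q_absorbed / Q_fuel * 100
= 49094 / 51132 * 100 = 96.01

96.01 %


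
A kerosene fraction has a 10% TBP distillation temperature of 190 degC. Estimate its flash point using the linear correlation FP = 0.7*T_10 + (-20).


FP = 0.7 * 190 + (-20) = 113

113 degC


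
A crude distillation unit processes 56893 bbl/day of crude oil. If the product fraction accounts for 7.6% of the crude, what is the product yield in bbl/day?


Crude throughput = 56893 bbl/day
Fraction yield = 7.6%
yield = throughput * fraction / 100
yield = 56893 * 7.6 / 100 = 4323.868

4323.868 bbl/day


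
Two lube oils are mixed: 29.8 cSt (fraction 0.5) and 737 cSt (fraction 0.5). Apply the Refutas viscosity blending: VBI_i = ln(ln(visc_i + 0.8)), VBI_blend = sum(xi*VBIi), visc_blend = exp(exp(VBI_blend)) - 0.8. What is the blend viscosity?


Refutas method: VBN_i = 14.534*ln(ln(visc_i + 0.8)) + 10.975, blended linearly by mass fraction; since VBN is linear in VBI_i = ln(ln(visc_i + 0.8)) and the fractions sum to 1, blend VBI directly: visc = exp(exp(VBI_blend)) - 0.8
VBI_1 = ln(ln(29.8 + 0.8)) = 1.22993
VBI_2 = ln(ln(737 + 0.8)) = 1.88763
VBI_blend = 0.5 * 1.22993 + 0.5 * 1.88763 = 1.55878
visc_blend = exp(exp(1.55878)) - 0.8 = 115.1

115.1 cSt


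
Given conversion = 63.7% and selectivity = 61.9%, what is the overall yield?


Overall yield = conversion (%) * selectivity (%) / 100
Conversion = 63.7%, Selectivity = 61.9%
Y = 63.7 * 61.9 / 100
= 39.4303 %

39.4303 %


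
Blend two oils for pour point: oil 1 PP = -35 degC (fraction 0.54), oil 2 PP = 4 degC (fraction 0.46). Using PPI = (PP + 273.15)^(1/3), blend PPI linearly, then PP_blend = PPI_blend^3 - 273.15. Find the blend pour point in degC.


PPI_1 = (-35 + 273.15)^(1/3) = 6.198456
PPI_2 = (4 + 273.15)^(1/3) = 6.51986
PPI_blend = 0.54 * 6.198456 + 0.46 * 6.51986 = 6.346302
PP_blend = 6.346302^3 - 273.15 = 255.6008 - 273.15 = -17.55

-17.55 degC


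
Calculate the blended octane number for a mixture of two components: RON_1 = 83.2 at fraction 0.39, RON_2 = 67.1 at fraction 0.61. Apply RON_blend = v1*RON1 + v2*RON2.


Linear blending: RON_blend = sum(vi * RONi)
Contribution 1: 0.39 * 83.2 = 32.448
Contribution 2: 0.61 * 67.1 = 40.931
RON_blend = 32.448 + 40.931 = 73.379

73.379


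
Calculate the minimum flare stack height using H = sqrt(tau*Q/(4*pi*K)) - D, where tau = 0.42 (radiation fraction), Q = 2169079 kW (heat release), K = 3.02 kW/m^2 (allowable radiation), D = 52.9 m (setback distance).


tau*Q/(4*pi*K) = 0.42 * 2169079 / (4 * pi * 3.02) = 24005.3
sqrt(24005.3) = 154.936
H = 154.936 - 52.9 = 102.0

102.0 m


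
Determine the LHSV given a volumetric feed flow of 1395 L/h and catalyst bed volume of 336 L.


LHSV = volumetric feed rate / catalyst volume
= 1395 L/h / 336 L
= 4.152 h^-1

4.152 h^-1


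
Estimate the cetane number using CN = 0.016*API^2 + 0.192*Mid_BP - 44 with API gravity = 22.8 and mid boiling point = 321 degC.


CN = 0.016 * 22.8^2 + 0.192 * 321 - 44
CN = 8.31744 + 61.632 - 44 = 25.94944

25.94944


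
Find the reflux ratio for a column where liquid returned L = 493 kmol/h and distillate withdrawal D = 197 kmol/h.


Reflux ratio definition: R = L / D (liquid returned / distillate withdrawn)
L = 493 kmol/h, D = 197 kmol/h
R = 493 / 197 = 2.503

2.503


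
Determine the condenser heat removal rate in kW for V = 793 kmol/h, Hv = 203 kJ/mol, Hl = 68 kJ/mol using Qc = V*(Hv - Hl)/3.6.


Qc = 793 * (203 - 68) / 3.6 = 793 * 135 / 3.6 = 29740

29740 kW


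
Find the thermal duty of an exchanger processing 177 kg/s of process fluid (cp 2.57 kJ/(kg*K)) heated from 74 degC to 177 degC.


Q = m_dot * cp * delta_T
delta_T = 177 - 74 = 103 K
Q = 177 * 2.57 * 103
= 454.89 * 103
= 46853.67 kW

46853.67 kW


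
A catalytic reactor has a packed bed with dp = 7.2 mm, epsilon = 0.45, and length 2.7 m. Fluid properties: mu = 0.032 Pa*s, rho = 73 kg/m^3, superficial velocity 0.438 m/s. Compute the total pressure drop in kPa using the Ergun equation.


dp = 7.2 mm = 0.0072 m
Viscous term = 150*0.032*0.438*(1-0.45)^2 / (0.0072^2*0.45^3) = 134629
Inertial term = 1.75*73*0.438^2*(1-0.45) / (0.0072*0.45^3) = 20544.8
dP/L = 134629 + 20544.8 = 155174 Pa/m
dP = 155174 * 2.7 / 1000 = 419.0 kPa

419.0 kPa


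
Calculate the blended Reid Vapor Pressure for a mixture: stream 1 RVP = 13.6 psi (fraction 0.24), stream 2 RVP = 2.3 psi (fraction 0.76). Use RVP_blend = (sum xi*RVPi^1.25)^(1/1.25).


Chevron index: RVP_blend = (sum xi*RVPi^1.25)^(1/1.25)
RVP^1.25 terms: 0.24 * 13.6^1.25 + 0.76 * 2.3^1.25 = 8.42073
RVP_blend = 8.42073^(1/1.25) = 5.499

5.499 psi


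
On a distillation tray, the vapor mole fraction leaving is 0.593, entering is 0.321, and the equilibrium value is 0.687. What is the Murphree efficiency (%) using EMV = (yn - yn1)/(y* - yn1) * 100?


Murphree vapor efficiency: EMV = (y_n - y_(n-1)) / (y*_n - y_(n-1)) * 100
EMV = (0.593 - 0.321) / (0.687 - 0.321) * 100 = 0.272 / 0.366 * 100 = 74.32

74.32 %


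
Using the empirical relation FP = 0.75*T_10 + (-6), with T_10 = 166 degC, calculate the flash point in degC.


FP = 0.75 * 166 + (-6) = 118.5

118.5 degC


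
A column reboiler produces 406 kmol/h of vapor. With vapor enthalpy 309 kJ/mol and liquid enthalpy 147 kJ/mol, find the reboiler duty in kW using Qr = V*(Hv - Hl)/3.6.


Qr = 406 * (309 - 147) / 3.6 = 406 * 162 / 3.6 = 18270

18270 kW


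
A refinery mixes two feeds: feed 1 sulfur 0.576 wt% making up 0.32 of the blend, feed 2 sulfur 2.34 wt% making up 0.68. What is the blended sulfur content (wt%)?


Linear sulfur blending: S_blend = x1*S1 + x2*S2
Contribution 1: 0.32 * 0.576 = 0.18432 wt%
Contribution 2: 0.68 * 2.34 = 1.5912 wt%
S_blend = 0.18432 + 1.5912 = 1.77552

1.77552 wt%


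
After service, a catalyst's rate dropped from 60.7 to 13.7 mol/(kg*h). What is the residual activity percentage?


Activity (%) = (rate_used / rate_fresh) * 100
rate_used = 13.7, rate_fresh = 60.7
= (13.7 / 60.7) * 100
= 0.2257 * 100 = 22.57

22.57 %


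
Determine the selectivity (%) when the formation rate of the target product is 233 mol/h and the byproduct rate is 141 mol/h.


Selectivity = desired / (desired + undesired) * 100
Total products = 233 + 141 = 374 mol/h
S = 233 / 374 * 100
= 0.6230 * 100
= 62.30 %

62.30 %


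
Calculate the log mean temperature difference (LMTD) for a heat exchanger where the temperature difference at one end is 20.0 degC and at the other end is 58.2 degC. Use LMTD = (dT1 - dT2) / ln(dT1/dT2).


LMTD = (dT1 - dT2) / ln(dT1/dT2)
= (20.0 - 58.2) / ln(20.0 / 58.2) = -38.2 / -1.06815 = 35.76

35.76 degC


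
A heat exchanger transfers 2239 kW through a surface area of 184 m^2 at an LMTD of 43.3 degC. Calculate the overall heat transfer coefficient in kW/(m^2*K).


From Q = U*A*LMTD, U = Q / (A * LMTD)
U = 2239 / (184 * 43.3) = 2239 / 7967.2 = 0.2810

0.2810 kW/(m^2*K)


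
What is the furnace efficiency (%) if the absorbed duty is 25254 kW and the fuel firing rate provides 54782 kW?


Furnace efficiency = Q_absorbed / Q_fuel * 100
= 25254 / 54782 * 100 = 46.10

46.10 %


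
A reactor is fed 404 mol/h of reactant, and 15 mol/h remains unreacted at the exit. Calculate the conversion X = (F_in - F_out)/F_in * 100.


X = (F_in - F_out) / F_in * 100
Moles reacted = 404 - 15 = 389
X = 389 / 404 * 100
= 0.9629 * 100
= 96.29 %

96.29 %


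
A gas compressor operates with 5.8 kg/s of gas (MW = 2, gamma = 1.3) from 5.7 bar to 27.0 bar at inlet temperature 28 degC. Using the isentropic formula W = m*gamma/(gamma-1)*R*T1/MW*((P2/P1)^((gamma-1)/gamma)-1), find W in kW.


Isentropic work: W = m*(gamma/(gamma-1))*(R*T1/MW)*((P2/P1)^((gamma-1)/gamma) - 1)
T1 = 28 + 273.15 = 301.15 K
Pressure ratio = 27.0 / 5.7 = 4.73684
Exponent = (1.3 - 1)/1.3 = 0.230769
(P2/P1)^exp - 1 = 4.73684^0.230769 - 1 = 0.431798
W = 5.8 * 1.3 / 0.3 * 8.314 * 301.15 / 2 * 0.431798 = 13590

13590 kW


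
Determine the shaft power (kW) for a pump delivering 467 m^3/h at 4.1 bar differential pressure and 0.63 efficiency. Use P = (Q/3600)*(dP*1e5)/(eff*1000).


Q = 467 / 3600 = 0.129722 m^3/s
P = 0.129722 * (4.1 * 1e5) / 0.63 / 1000 = 84.42

84.42 kW


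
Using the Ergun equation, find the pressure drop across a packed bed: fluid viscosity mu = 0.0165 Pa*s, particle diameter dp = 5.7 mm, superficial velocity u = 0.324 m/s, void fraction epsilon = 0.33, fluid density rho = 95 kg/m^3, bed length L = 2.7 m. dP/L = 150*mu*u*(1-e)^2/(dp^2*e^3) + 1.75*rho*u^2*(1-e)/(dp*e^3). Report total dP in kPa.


dp = 5.7 mm = 0.0057 m
Viscous term = 150*0.0165*0.324*(1-0.33)^2 / (0.0057^2*0.33^3) = 308303
Inertial term = 1.75*95*0.324^2*(1-0.33) / (0.0057*0.33^3) = 57083.4
dP/L = 308303 + 57083.4 = 365386 Pa/m
dP = 365386 * 2.7 / 1000 = 986.5 kPa

986.5 kPa


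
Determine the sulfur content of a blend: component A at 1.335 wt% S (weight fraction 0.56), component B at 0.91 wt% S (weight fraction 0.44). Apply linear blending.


Linear sulfur blending: S_blend = x1*S1 + x2*S2
Contribution 1: 0.56 * 1.335 = 0.7476 wt%
Contribution 2: 0.44 * 0.91 = 0.4004 wt%
S_blend = 0.7476 + 0.4004 = 1.148

1.148 wt%


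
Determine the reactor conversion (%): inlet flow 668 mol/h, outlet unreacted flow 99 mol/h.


X = (F_in - F_out) / F_in * 100
Moles reacted = 668 - 99 = 569
X = 569 / 668 * 100
= 0.8518 * 100
= 85.18 %

85.18 %


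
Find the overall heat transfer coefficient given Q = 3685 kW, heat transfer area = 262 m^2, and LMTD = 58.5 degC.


From Q = U*A*LMTD, U = Q / (A * LMTD)
U = 3685 / (262 * 58.5) = 3685 / 15327 = 0.2404

0.2404 kW/(m^2*K)


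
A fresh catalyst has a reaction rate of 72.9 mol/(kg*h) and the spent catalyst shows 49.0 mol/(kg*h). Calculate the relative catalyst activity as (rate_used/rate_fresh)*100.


Activity (%) = (rate_used / rate_fresh) * 100
rate_used = 49.0, rate_fresh = 72.9
= (49.0 / 72.9) * 100
= 0.6722 * 100 = 67.22

67.22 %


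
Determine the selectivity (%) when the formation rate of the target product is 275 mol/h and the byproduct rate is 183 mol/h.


Selectivity = desired / (desired + undesired) * 100
Total products = 275 + 183 = 458 mol/h
S = 275 / 458 * 100
= 0.6004 * 100
= 60.04 %

60.04 %


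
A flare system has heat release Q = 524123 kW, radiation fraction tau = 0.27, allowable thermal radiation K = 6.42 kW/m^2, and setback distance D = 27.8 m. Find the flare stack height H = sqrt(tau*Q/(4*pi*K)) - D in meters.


tau*Q/(4*pi*K) = 0.27 * 524123 / (4 * pi * 6.42) = 1754.09
sqrt(1754.09) = 41.8819
H = 41.8819 - 27.8 = 14.08

14.08 m


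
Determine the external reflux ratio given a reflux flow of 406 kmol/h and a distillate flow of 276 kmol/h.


Reflux ratio definition: R = L / D (liquid returned / distillate withdrawn)
L = 406 kmol/h, D = 276 kmol/h
R = 406 / 276 = 1.471

1.471


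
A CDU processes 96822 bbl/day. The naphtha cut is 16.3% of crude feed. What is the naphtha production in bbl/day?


Crude throughput = 96822 bbl/day
Fraction yield = 16.3%
yield = throughput * fraction / 100
yield = 96822 * 16.3 / 100 = 15781.986

15781.986 bbl/day


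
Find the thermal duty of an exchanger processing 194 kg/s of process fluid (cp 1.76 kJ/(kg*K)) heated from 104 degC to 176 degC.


Q = m_dot * cp * delta_T
delta_T = 176 - 104 = 72 K
Q = 194 * 1.76 * 72
= 341.44 * 72
= 24583.68 kW

24583.68 kW


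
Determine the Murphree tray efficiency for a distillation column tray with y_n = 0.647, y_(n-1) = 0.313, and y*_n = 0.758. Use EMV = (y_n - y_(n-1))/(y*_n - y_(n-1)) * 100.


Murphree vapor efficiency: EMV = (y_n - y_(n-1)) / (y*_n - y_(n-1)) * 100
EMV = (0.647 - 0.313) / (0.758 - 0.313) * 100 = 0.334 / 0.445 * 100 = 75.06

75.06 %


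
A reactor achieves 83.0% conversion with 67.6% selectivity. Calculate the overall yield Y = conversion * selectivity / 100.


Overall yield = conversion (%) * selectivity (%) / 100
Conversion = 83.0%, Selectivity = 67.6%
Y = 83.0 * 67.6 / 100
= 56.108 %

56.108 %


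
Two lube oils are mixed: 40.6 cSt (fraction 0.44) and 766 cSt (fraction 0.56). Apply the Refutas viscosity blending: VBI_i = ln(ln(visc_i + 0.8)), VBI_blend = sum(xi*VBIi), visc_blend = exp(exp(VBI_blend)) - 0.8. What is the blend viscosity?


Refutas method: VBN_i = 14.534*ln(ln(visc_i + 0.8)) + 10.975, blended linearly by mass fraction; since VBN is linear in VBI_i = ln(ln(visc_i + 0.8)) and the fractions sum to 1, blend VBI directly: visc = exp(exp(VBI_blend)) - 0.8
VBI_1 = ln(ln(40.6 + 0.8)) = 1.31461
VBI_2 = ln(ln(766 + 0.8)) = 1.89345
VBI_blend = 0.44 * 1.31461 + 0.56 * 1.89345 = 1.63876
visc_blend = exp(exp(1.63876)) - 0.8 = 171.4

171.4 cSt


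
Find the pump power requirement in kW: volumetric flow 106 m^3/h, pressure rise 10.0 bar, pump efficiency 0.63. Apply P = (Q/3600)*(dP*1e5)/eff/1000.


Q = 106 / 3600 = 0.0294444 m^3/s
P = 0.0294444 * (10.0 * 1e5) / 0.63 / 1000 = 46.74

46.74 kW


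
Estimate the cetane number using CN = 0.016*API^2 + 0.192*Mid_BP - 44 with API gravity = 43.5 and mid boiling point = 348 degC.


CN = 0.016 * 43.5^2 + 0.192 * 348 - 44
CN = 30.276 + 66.816 - 44 = 53.092

53.092


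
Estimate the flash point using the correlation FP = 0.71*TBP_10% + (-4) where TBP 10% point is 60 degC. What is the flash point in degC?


FP = 0.71 * 60 + (-4) = 38.6

38.6 degC


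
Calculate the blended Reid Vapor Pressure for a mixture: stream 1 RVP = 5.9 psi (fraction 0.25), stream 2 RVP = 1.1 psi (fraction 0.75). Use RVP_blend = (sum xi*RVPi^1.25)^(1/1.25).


Chevron index: RVP_blend = (sum xi*RVPi^1.25)^(1/1.25)
RVP^1.25 terms: 0.25 * 5.9^1.25 + 0.75 * 1.1^1.25 = 3.14371
RVP_blend = 3.14371^(1/1.25) = 2.500

2.500 psi


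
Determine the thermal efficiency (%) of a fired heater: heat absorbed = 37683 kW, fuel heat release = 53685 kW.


Furnace efficiency = Q_absorbed / Q_fuel * 100
= 37683 / 53685 * 100 = 70.19

70.19 %


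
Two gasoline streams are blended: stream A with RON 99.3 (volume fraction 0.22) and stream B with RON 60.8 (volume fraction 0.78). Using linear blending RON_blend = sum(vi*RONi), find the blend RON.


Linear blending: RON_blend = sum(vi * RONi)
Contribution 1: 0.22 * 99.3 = 21.846
Contribution 2: 0.78 * 60.8 = 47.424
RON_blend = 21.846 + 47.424 = 69.27

69.27


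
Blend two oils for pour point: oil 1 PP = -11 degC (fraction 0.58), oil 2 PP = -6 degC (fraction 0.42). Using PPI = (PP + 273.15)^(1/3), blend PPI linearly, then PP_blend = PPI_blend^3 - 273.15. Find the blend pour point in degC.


PPI_1 = (-11 + 273.15)^(1/3) = 6.400049
PPI_2 = (-6 + 273.15)^(1/3) = 6.440482
PPI_blend = 0.58 * 6.400049 + 0.42 * 6.440482 = 6.417031
PP_blend = 6.417031^3 - 273.15 = 264.2423 - 273.15 = -8.91

-8.91 degC


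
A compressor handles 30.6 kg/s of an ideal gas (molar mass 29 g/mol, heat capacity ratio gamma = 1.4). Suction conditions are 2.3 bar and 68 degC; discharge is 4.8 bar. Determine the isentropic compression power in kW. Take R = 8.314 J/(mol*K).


Isentropic work: W = m*(gamma/(gamma-1))*(R*T1/MW)*((P2/P1)^((gamma-1)/gamma) - 1)
T1 = 68 + 273.15 = 341.15 K
Pressure ratio = 4.8 / 2.3 = 2.08696
Exponent = (1.4 - 1)/1.4 = 0.285714
(P2/P1)^exp - 1 = 2.08696^0.285714 - 1 = 0.233928
W = 30.6 * 1.4 / 0.4 * 8.314 * 341.15 / 29 * 0.233928 = 2450

2450 kW


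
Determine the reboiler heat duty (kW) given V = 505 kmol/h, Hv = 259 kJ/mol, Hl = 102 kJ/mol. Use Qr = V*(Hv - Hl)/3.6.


Qr = 505 * (259 - 102) / 3.6 = 505 * 157 / 3.6 = 22020

22020 kW


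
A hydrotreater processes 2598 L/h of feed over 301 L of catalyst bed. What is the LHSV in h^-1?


LHSV = volumetric feed rate / catalyst volume
= 2598 L/h / 301 L
= 8.631 h^-1

8.631 h^-1


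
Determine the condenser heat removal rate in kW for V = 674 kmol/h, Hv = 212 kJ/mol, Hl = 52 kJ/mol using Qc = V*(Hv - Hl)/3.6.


Qc = 674 * (212 - 52) / 3.6 = 674 * 160 / 3.6 = 29960

29960 kW


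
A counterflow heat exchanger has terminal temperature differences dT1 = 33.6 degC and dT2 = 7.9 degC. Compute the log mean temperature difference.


LMTD = (dT1 - dT2) / ln(dT1/dT2)
= (33.6 - 7.9) / ln(33.6 / 7.9) = 25.7 / 1.44766 = 17.75

17.75 degC


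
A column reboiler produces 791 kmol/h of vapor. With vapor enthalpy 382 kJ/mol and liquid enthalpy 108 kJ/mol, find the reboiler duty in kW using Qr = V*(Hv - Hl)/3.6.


Qr = 791 * (382 - 108) / 3.6 = 791 * 274 / 3.6 = 60200

60200 kW


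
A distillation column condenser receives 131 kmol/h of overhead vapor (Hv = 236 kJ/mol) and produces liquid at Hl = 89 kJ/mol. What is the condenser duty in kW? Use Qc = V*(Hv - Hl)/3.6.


Qc = 131 * (236 - 89) / 3.6 = 131 * 147 / 3.6 = 5349

5349 kW


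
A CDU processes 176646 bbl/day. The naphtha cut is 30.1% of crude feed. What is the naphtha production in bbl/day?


Crude throughput = 176646 bbl/day
Fraction yield = 30.1%
yield = throughput * fraction / 100
yield = 176646 * 30.1 / 100 = 53170.446

53170.446 bbl/day


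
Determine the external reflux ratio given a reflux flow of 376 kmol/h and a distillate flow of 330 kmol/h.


Reflux ratio definition: R = L / D (liquid returned / distillate withdrawn)
L = 376 kmol/h, D = 330 kmol/h
R = 376 / 330 = 1.139

1.139


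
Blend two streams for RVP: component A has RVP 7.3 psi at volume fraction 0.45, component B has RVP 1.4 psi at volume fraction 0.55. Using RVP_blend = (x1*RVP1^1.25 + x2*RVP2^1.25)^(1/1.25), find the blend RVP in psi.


Chevron index: RVP_blend = (sum xi*RVPi^1.25)^(1/1.25)
RVP^1.25 terms: 0.45 * 7.3^1.25 + 0.55 * 1.4^1.25 = 6.23723
RVP_blend = 6.23723^(1/1.25) = 4.325

4.325 psi


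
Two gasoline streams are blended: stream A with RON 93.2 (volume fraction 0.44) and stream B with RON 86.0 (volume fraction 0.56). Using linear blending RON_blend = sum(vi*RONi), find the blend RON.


Linear blending: RON_blend = sum(vi * RONi)
Contribution 1: 0.44 * 93.2 = 41.008
Contribution 2: 0.56 * 86.0 = 48.16
RON_blend = 41.008 + 48.16 = 89.168

89.168


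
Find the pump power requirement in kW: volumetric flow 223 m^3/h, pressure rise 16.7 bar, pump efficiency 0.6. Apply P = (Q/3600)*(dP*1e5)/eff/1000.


Q = 223 / 3600 = 0.0619444 m^3/s
P = 0.0619444 * (16.7 * 1e5) / 0.6 / 1000 = 172.4

172.4 kW


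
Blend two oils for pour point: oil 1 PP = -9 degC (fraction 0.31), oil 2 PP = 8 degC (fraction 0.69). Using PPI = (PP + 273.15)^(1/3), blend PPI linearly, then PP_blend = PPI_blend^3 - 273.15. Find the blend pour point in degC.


PPI_1 = (-9 + 273.15)^(1/3) = 6.416283
PPI_2 = (8 + 273.15)^(1/3) = 6.551077
PPI_blend = 0.31 * 6.416283 + 0.69 * 6.551077 = 6.509291
PP_blend = 6.509291^3 - 273.15 = 275.8043 - 273.15 = 2.65

2.65 degC


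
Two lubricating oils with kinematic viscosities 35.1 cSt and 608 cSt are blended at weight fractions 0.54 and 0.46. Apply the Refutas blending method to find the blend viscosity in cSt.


Refutas method: VBN_i = 14.534*ln(ln(visc_i + 0.8)) + 10.975, blended linearly by mass fraction; since VBN is linear in VBI_i = ln(ln(visc_i + 0.8)) and the fractions sum to 1, blend VBI directly: visc = exp(exp(VBI_blend)) - 0.8
VBI_1 = ln(ln(35.1 + 0.8)) = 1.27557
VBI_2 = ln(ln(608 + 0.8)) = 1.85809
VBI_blend = 0.54 * 1.27557 + 0.46 * 1.85809 = 1.54353
visc_blend = exp(exp(1.54353)) - 0.8 = 107.1

107.1 cSt


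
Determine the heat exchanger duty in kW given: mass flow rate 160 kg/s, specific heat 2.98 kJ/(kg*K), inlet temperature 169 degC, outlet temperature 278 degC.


Q = m_dot * cp * delta_T
delta_T = 278 - 169 = 109 K
Q = 160 * 2.98 * 109
= 476.8 * 109
= 51971.2 kW

51971.2 kW


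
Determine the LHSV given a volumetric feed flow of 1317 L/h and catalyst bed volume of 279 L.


LHSV = volumetric feed rate / catalyst volume
= 1317 L/h / 279 L
= 4.720 h^-1

4.720 h^-1


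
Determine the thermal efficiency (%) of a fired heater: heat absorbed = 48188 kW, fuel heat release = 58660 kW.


Furnace efficiency = Q_absorbed / Q_fuel * 100
= 48188 / 58660 * 100 = 82.15

82.15 %


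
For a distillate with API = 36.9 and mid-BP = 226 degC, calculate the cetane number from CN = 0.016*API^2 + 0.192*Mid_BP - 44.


CN = 0.016 * 36.9^2 + 0.192 * 226 - 44
CN = 21.78576 + 43.392 - 44 = 21.17776

21.17776


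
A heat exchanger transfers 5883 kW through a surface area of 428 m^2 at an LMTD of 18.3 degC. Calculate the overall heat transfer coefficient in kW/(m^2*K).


From Q = U*A*LMTD, U = Q / (A * LMTD)
U = 5883 / (428 * 18.3) = 5883 / 7832.4 = 0.7511

0.7511 kW/(m^2*K)


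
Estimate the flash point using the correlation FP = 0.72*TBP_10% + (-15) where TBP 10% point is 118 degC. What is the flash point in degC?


FP = 0.72 * 118 + (-15) = 69.96

69.96 degC


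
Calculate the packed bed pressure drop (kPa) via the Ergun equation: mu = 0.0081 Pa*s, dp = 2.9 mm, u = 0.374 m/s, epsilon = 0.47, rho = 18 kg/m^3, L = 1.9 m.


dp = 2.9 mm = 0.0029 m
Viscous term = 150*0.0081*0.374*(1-0.47)^2 / (0.0029^2*0.47^3) = 146187
Inertial term = 1.75*18*0.374^2*(1-0.47) / (0.0029*0.47^3) = 7756
dP/L = 146187 + 7756 = 153943 Pa/m
dP = 153943 * 1.9 / 1000 = 292.5 kPa

292.5 kPa


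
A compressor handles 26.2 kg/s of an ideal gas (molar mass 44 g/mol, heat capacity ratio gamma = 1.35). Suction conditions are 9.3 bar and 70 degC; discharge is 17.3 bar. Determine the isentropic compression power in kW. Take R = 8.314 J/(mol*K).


Isentropic work: W = m*(gamma/(gamma-1))*(R*T1/MW)*((P2/P1)^((gamma-1)/gamma) - 1)
T1 = 70 + 273.15 = 343.15 K
Pressure ratio = 17.3 / 9.3 = 1.86022
Exponent = (1.35 - 1)/1.35 = 0.259259
(P2/P1)^exp - 1 = 1.86022^0.259259 - 1 = 0.174592
W = 26.2 * 1.35 / 0.35 * 8.314 * 343.15 / 44 * 0.174592 = 1144

1144 kW


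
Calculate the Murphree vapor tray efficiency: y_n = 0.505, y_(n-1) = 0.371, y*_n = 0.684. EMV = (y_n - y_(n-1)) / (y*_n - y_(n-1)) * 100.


Murphree vapor efficiency: EMV = (y_n - y_(n-1)) / (y*_n - y_(n-1)) * 100
EMV = (0.505 - 0.371) / (0.684 - 0.371) * 100 = 0.134 / 0.313 * 100 = 42.81

42.81 %


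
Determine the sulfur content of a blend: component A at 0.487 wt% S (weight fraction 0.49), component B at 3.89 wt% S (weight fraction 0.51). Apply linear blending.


Linear sulfur blending: S_blend = x1*S1 + x2*S2
Contribution 1: 0.49 * 0.487 = 0.23863 wt%
Contribution 2: 0.51 * 3.89 = 1.9839 wt%
S_blend = 0.23863 + 1.9839 = 2.22253

2.22253 wt%


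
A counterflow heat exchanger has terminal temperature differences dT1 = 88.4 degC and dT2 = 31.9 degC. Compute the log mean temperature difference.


LMTD = (dT1 - dT2) / ln(dT1/dT2)
= (88.4 - 31.9) / ln(88.4 / 31.9) = 56.5 / 1.01927 = 55.43

55.43 degC


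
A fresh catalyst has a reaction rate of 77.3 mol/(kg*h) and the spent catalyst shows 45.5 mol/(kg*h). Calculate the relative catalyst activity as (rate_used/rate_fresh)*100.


Activity (%) = (rate_used / rate_fresh) * 100
rate_used = 45.5, rate_fresh = 77.3
= (45.5 / 77.3) * 100
= 0.5886 * 100 = 58.86

58.86 %


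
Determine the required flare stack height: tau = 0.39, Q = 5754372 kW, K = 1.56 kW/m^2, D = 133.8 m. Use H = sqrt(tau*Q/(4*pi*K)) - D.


tau*Q/(4*pi*K) = 0.39 * 5754372 / (4 * pi * 1.56) = 114480
sqrt(114480) = 338.349
H = 338.349 - 133.8 = 204.5

204.5 m
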